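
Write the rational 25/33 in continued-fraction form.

Run the Euclidean algorithm on 25 and 33; the successive quotients are the partial quotients a_0, a_1, ... (each step inverts the fractional part left over by the previous one):
  25 = 0*33 + 25, so a_0 = 0.
  33 = 1*25 + 8, so a_1 = 1.
  25 = 3*8 + 1, so a_2 = 3.
  8 = 8*1 + 0, so a_3 = 8.
The remainder reaches 0 after 4 divisions, so the expansion has 4 partial quotients, read off in order.

[0; 1, 3, 8]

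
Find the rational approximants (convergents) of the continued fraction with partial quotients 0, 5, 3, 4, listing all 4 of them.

Using the convergent recurrence p_i = a_i*p_{i-1} + p_{i-2}, q_i = a_i*q_{i-1} + q_{i-2} with p_{-2}=0, p_{-1}=1, q_{-2}=1, q_{-1}=0:
  i=0: a_0=0, p_0 = 0*1 + 0 = 0, q_0 = 0*0 + 1 = 1.
  i=1: a_1=5, p_1 = 5*0 + 1 = 1, q_1 = 5*1 + 0 = 5.
  i=2: a_2=3, p_2 = 3*1 + 0 = 3, q_2 = 3*5 + 1 = 16.
  i=3: a_3=4, p_3 = 4*3 + 1 = 13, q_3 = 4*16 + 5 = 69.

0/1, 1/5, 3/16, 13/69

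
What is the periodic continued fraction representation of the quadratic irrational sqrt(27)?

[5; (5, 10)]

Write x_i = (sqrt(27) + m_i)/d_i with (m_0, d_0) = (0, 1). a_0 = floor(sqrt(27)) = 5, since 5^2 = 25 <= 27 < 36 = 6^2.
Iterate m_{i+1} = d_i*a_i - m_i, d_{i+1} = (27 - m_{i+1}^2)/d_i, a_{i+1} = floor((a_0 + m_{i+1})/d_{i+1}):
  m_1 = 1*5 - 0 = 5, d_1 = (27 - 5^2)/1 = 2/1 = 2, a_1 = floor((5 + 5)/2) = 5.
  m_2 = 2*5 - 5 = 5, d_2 = (27 - 5^2)/2 = 2/2 = 1, a_2 = floor((5 + 5)/1) = 10.
  m_3 = 1*10 - 5 = 5, d_3 = (27 - 5^2)/1 = 2/1 = 2: (m_3, d_3) = (m_1, d_1) = (5, 2), so from here the quotients repeat a_1, a_2; the period length is 2.
Hence the expansion of sqrt(27) is a_0 = 5 followed by the repeating block 5, 10 (period 2).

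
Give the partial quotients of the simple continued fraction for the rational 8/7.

Run the Euclidean algorithm on 8 and 7; the successive quotients are the partial quotients a_0, a_1, ... (each step inverts the fractional part left over by the previous one):
  8 = 1*7 + 1, so a_0 = 1.
  7 = 7*1 + 0, so a_1 = 7.
The remainder reaches 0 after 2 divisions, so the expansion has 2 partial quotients, read off in order.

[1; 7]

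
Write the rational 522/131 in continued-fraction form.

Run the Euclidean algorithm on 522 and 131; the successive quotients are the partial quotients a_0, a_1, ... (each step inverts the fractional part left over by the previous one):
  522 = 3*131 + 129, so a_0 = 3.
  131 = 1*129 + 2, so a_1 = 1.
  129 = 64*2 + 1, so a_2 = 64.
  2 = 2*1 + 0, so a_3 = 2.
The remainder reaches 0 after 4 divisions, so the expansion has 4 partial quotients, read off in order.

[3; 1, 64, 2]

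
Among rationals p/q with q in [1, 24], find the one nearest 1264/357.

Expand x = 1264/357 as a continued fraction with the Euclidean algorithm:
  1264 = 3*357 + 193, so a_0 = 3.
  357 = 1*193 + 164, so a_1 = 1.
  193 = 1*164 + 29, so a_2 = 1.
  164 = 5*29 + 19, so a_3 = 5.
  29 = 1*19 + 10, so a_4 = 1.
  19 = 1*10 + 9, so a_5 = 1.
  10 = 1*9 + 1, so a_6 = 1.
  9 = 9*1 + 0, so a_7 = 9.
so x = [3; 1, 1, 5, 1, 1, 1, 9].
Convergents (p_i = a_i*p_{i-1} + p_{i-2}, q_i = a_i*q_{i-1} + q_{i-2} with p_{-2}=0, p_{-1}=1, q_{-2}=1, q_{-1}=0), until the denominator exceeds 24:
  i=0: a_0=3, p_0 = 3*1 + 0 = 3, q_0 = 3*0 + 1 = 1.
  i=1: a_1=1, p_1 = 1*3 + 1 = 4, q_1 = 1*1 + 0 = 1.
  i=2: a_2=1, p_2 = 1*4 + 3 = 7, q_2 = 1*1 + 1 = 2.
  i=3: a_3=5, p_3 = 5*7 + 4 = 39, q_3 = 5*2 + 1 = 11.
  i=4: a_4=1, p_4 = 1*39 + 7 = 46, q_4 = 1*11 + 2 = 13.
  i=5: a_5=1, p_5 = 1*46 + 39 = 85, q_5 = 1*13 + 11 = 24.
  i=6: a_6=1, p_6 = 1*85 + 46 = 131, q_6 = 1*24 + 13 = 37.
q_6 = 37 > 24, so the last convergent with denominator <= 24 is p_5/q_5 = 85/24.
The closest fraction with denominator <= 24 is either p_5/q_5 or the intermediate fraction (k*p_5 + p_4)/(k*q_5 + q_4) with the largest k >= 1 whose denominator stays <= 24; these approach x as k grows, and every other convergent or intermediate fraction in range is farther away.
Largest k: floor((24 - q_4)/q_5) = floor((24 - 13)/24) = 0.
Since k = 0, no intermediate fraction beyond p_5/q_5 has denominator <= 24, so the convergent 85/24 is the closest (its error is |1264*24 - 85*357|/(357*24) = 9/8568).

85/24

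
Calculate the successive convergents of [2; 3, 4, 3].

2/1, 7/3, 30/13, 97/42

Using the convergent recurrence p_i = a_i*p_{i-1} + p_{i-2}, q_i = a_i*q_{i-1} + q_{i-2} with p_{-2}=0, p_{-1}=1, q_{-2}=1, q_{-1}=0:
  i=0: a_0=2, p_0 = 2*1 + 0 = 2, q_0 = 2*0 + 1 = 1.
  i=1: a_1=3, p_1 = 3*2 + 1 = 7, q_1 = 3*1 + 0 = 3.
  i=2: a_2=4, p_2 = 4*7 + 2 = 30, q_2 = 4*3 + 1 = 13.
  i=3: a_3=3, p_3 = 3*30 + 7 = 97, q_3 = 3*13 + 3 = 42.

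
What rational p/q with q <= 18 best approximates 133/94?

Expand x = 133/94 as a continued fraction with the Euclidean algorithm:
  133 = 1*94 + 39, so a_0 = 1.
  94 = 2*39 + 16, so a_1 = 2.
  39 = 2*16 + 7, so a_2 = 2.
  16 = 2*7 + 2, so a_3 = 2.
  7 = 3*2 + 1, so a_4 = 3.
  2 = 2*1 + 0, so a_5 = 2.
so x = [1; 2, 2, 2, 3, 2].
Convergents (p_i = a_i*p_{i-1} + p_{i-2}, q_i = a_i*q_{i-1} + q_{i-2} with p_{-2}=0, p_{-1}=1, q_{-2}=1, q_{-1}=0), until the denominator exceeds 18:
  i=0: a_0=1, p_0 = 1*1 + 0 = 1, q_0 = 1*0 + 1 = 1.
  i=1: a_1=2, p_1 = 2*1 + 1 = 3, q_1 = 2*1 + 0 = 2.
  i=2: a_2=2, p_2 = 2*3 + 1 = 7, q_2 = 2*2 + 1 = 5.
  i=3: a_3=2, p_3 = 2*7 + 3 = 17, q_3 = 2*5 + 2 = 12.
  i=4: a_4=3, p_4 = 3*17 + 7 = 58, q_4 = 3*12 + 5 = 41.
q_4 = 41 > 18, so the last convergent with denominator <= 18 is p_3/q_3 = 17/12.
The closest fraction with denominator <= 18 is either p_3/q_3 or the intermediate fraction (k*p_3 + p_2)/(k*q_3 + q_2) with the largest k >= 1 whose denominator stays <= 18; these approach x as k grows, and every other convergent or intermediate fraction in range is farther away.
Largest k: floor((18 - q_2)/q_3) = floor((18 - 5)/12) = 1.
That gives (1*17 + 7)/(1*12 + 5) = 24/17.
Compare the errors: |x - 17/12| = |133*12 - 17*94|/(94*12) = 2/1128, and |x - 24/17| = |133*17 - 24*94|/(94*17) = 5/1598.
Cross-multiplying, 2*1598 = 3196 < 5640 = 5*1128, so 2/1128 is smaller: the convergent 17/12 is closer to x than 24/17.

17/12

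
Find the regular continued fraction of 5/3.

[1; 1, 2]

Run the Euclidean algorithm on 5 and 3; the successive quotients are the partial quotients a_0, a_1, ... (each step inverts the fractional part left over by the previous one):
  5 = 1*3 + 2, so a_0 = 1.
  3 = 1*2 + 1, so a_1 = 1.
  2 = 2*1 + 0, so a_2 = 2.
The remainder reaches 0 after 3 divisions, so the expansion has 3 partial quotients, read off in order.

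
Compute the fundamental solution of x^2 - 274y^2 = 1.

(x, y) = (3959299, 239190)

First expand sqrt(274) as a continued fraction. With x_i = (sqrt(274) + m_i)/d_i and (m_0, d_0) = (0, 1): a_0 = floor(sqrt(274)) = 16, since 16^2 = 256 <= 274 < 289 = 17^2.
Iterate m_{i+1} = d_i*a_i - m_i, d_{i+1} = (274 - m_{i+1}^2)/d_i, a_{i+1} = floor((a_0 + m_{i+1})/d_{i+1}):
  m_1 = 1*16 - 0 = 16, d_1 = (274 - 16^2)/1 = 18/1 = 18, a_1 = floor((16 + 16)/18) = 1.
  m_2 = 18*1 - 16 = 2, d_2 = (274 - 2^2)/18 = 270/18 = 15, a_2 = floor((16 + 2)/15) = 1.
  m_3 = 15*1 - 2 = 13, d_3 = (274 - 13^2)/15 = 105/15 = 7, a_3 = floor((16 + 13)/7) = 4.
  m_4 = 7*4 - 13 = 15, d_4 = (274 - 15^2)/7 = 49/7 = 7, a_4 = floor((16 + 15)/7) = 4.
  m_5 = 7*4 - 15 = 13, d_5 = (274 - 13^2)/7 = 105/7 = 15, a_5 = floor((16 + 13)/15) = 1.
  m_6 = 15*1 - 13 = 2, d_6 = (274 - 2^2)/15 = 270/15 = 18, a_6 = floor((16 + 2)/18) = 1.
  m_7 = 18*1 - 2 = 16, d_7 = (274 - 16^2)/18 = 18/18 = 1, a_7 = floor((16 + 16)/1) = 32.
  m_8 = 1*32 - 16 = 16, d_8 = (274 - 16^2)/1 = 18/1 = 18: (m_8, d_8) = (m_1, d_1) = (16, 18), so from here the quotients repeat a_1, ..., a_7; the period length is 7.
So sqrt(274) = [16; (1, 1, 4, 4, 1, 1, 32)] with period length k = 7.
k is odd, so (p_{k-1}, q_{k-1}) only solves x^2 - 274y^2 = -1 and the fundamental solution of x^2 - 274y^2 = 1 is (p_{2k-1}, q_{2k-1}) = (p_13, q_13); compute convergents through index 13, running through the period twice.
Convergents (p_i = a_i*p_{i-1} + p_{i-2}, q_i = a_i*q_{i-1} + q_{i-2} with p_{-2}=0, p_{-1}=1, q_{-2}=1, q_{-1}=0):
  i=0: a_0=16, p_0 = 16*1 + 0 = 16, q_0 = 16*0 + 1 = 1.
  i=1: a_1=1, p_1 = 1*16 + 1 = 17, q_1 = 1*1 + 0 = 1.
  i=2: a_2=1, p_2 = 1*17 + 16 = 33, q_2 = 1*1 + 1 = 2.
  i=3: a_3=4, p_3 = 4*33 + 17 = 149, q_3 = 4*2 + 1 = 9.
  i=4: a_4=4, p_4 = 4*149 + 33 = 629, q_4 = 4*9 + 2 = 38.
  i=5: a_5=1, p_5 = 1*629 + 149 = 778, q_5 = 1*38 + 9 = 47.
  i=6: a_6=1, p_6 = 1*778 + 629 = 1407, q_6 = 1*47 + 38 = 85.
  i=7: a_7=32, p_7 = 32*1407 + 778 = 45802, q_7 = 32*85 + 47 = 2767.
  i=8: a_8=1, p_8 = 1*45802 + 1407 = 47209, q_8 = 1*2767 + 85 = 2852.
  i=9: a_9=1, p_9 = 1*47209 + 45802 = 93011, q_9 = 1*2852 + 2767 = 5619.
  i=10: a_10=4, p_10 = 4*93011 + 47209 = 419253, q_10 = 4*5619 + 2852 = 25328.
  i=11: a_11=4, p_11 = 4*419253 + 93011 = 1770023, q_11 = 4*25328 + 5619 = 106931.
  i=12: a_12=1, p_12 = 1*1770023 + 419253 = 2189276, q_12 = 1*106931 + 25328 = 132259.
  i=13: a_13=1, p_13 = 1*2189276 + 1770023 = 3959299, q_13 = 1*132259 + 106931 = 239190.
Indeed p_6^2 - 274*q_6^2 = 1979649 - 1979650 = -1, not +1.
Check: 3959299^2 - 274*239190^2 = 15676048571401 - 15676048571400 = 1, so (x, y) = (3959299, 239190) solves the equation, and by the theorem it is the least positive solution.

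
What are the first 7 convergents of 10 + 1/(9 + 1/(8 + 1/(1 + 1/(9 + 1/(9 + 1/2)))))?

Using the convergent recurrence p_i = a_i*p_{i-1} + p_{i-2}, q_i = a_i*q_{i-1} + q_{i-2} with p_{-2}=0, p_{-1}=1, q_{-2}=1, q_{-1}=0:
  i=0: a_0=10, p_0 = 10*1 + 0 = 10, q_0 = 10*0 + 1 = 1.
  i=1: a_1=9, p_1 = 9*10 + 1 = 91, q_1 = 9*1 + 0 = 9.
  i=2: a_2=8, p_2 = 8*91 + 10 = 738, q_2 = 8*9 + 1 = 73.
  i=3: a_3=1, p_3 = 1*738 + 91 = 829, q_3 = 1*73 + 9 = 82.
  i=4: a_4=9, p_4 = 9*829 + 738 = 8199, q_4 = 9*82 + 73 = 811.
  i=5: a_5=9, p_5 = 9*8199 + 829 = 74620, q_5 = 9*811 + 82 = 7381.
  i=6: a_6=2, p_6 = 2*74620 + 8199 = 157439, q_6 = 2*7381 + 811 = 15573.

10/1, 91/9, 738/73, 829/82, 8199/811, 74620/7381, 157439/15573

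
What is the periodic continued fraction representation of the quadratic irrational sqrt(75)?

[8; (1, 1, 1, 16)]

Write x_i = (sqrt(75) + m_i)/d_i with (m_0, d_0) = (0, 1). a_0 = floor(sqrt(75)) = 8, since 8^2 = 64 <= 75 < 81 = 9^2.
Iterate m_{i+1} = d_i*a_i - m_i, d_{i+1} = (75 - m_{i+1}^2)/d_i, a_{i+1} = floor((a_0 + m_{i+1})/d_{i+1}):
  m_1 = 1*8 - 0 = 8, d_1 = (75 - 8^2)/1 = 11/1 = 11, a_1 = floor((8 + 8)/11) = 1.
  m_2 = 11*1 - 8 = 3, d_2 = (75 - 3^2)/11 = 66/11 = 6, a_2 = floor((8 + 3)/6) = 1.
  m_3 = 6*1 - 3 = 3, d_3 = (75 - 3^2)/6 = 66/6 = 11, a_3 = floor((8 + 3)/11) = 1.
  m_4 = 11*1 - 3 = 8, d_4 = (75 - 8^2)/11 = 11/11 = 1, a_4 = floor((8 + 8)/1) = 16.
  m_5 = 1*16 - 8 = 8, d_5 = (75 - 8^2)/1 = 11/1 = 11: (m_5, d_5) = (m_1, d_1) = (8, 11), so from here the quotients repeat a_1, ..., a_4; the period length is 4.
Hence the expansion of sqrt(75) is a_0 = 8 followed by the repeating block 1, 1, 1, 16 (period 4).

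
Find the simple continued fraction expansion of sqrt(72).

[8; (2, 16)]

Write x_i = (sqrt(72) + m_i)/d_i with (m_0, d_0) = (0, 1). a_0 = floor(sqrt(72)) = 8, since 8^2 = 64 <= 72 < 81 = 9^2.
Iterate m_{i+1} = d_i*a_i - m_i, d_{i+1} = (72 - m_{i+1}^2)/d_i, a_{i+1} = floor((a_0 + m_{i+1})/d_{i+1}):
  m_1 = 1*8 - 0 = 8, d_1 = (72 - 8^2)/1 = 8/1 = 8, a_1 = floor((8 + 8)/8) = 2.
  m_2 = 8*2 - 8 = 8, d_2 = (72 - 8^2)/8 = 8/8 = 1, a_2 = floor((8 + 8)/1) = 16.
  m_3 = 1*16 - 8 = 8, d_3 = (72 - 8^2)/1 = 8/1 = 8: (m_3, d_3) = (m_1, d_1) = (8, 8), so from here the quotients repeat a_1, a_2; the period length is 2.
Hence the expansion of sqrt(72) is a_0 = 8 followed by the repeating block 2, 16 (period 2).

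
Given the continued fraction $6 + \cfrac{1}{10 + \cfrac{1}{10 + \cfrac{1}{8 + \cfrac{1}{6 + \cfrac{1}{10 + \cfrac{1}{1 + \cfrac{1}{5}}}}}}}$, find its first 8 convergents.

6/1, 61/10, 616/101, 4989/818, 30550/5009, 310489/50908, 341039/55917, 2015684/330493

Using the convergent recurrence p_i = a_i*p_{i-1} + p_{i-2}, q_i = a_i*q_{i-1} + q_{i-2} with p_{-2}=0, p_{-1}=1, q_{-2}=1, q_{-1}=0:
  i=0: a_0=6, p_0 = 6*1 + 0 = 6, q_0 = 6*0 + 1 = 1.
  i=1: a_1=10, p_1 = 10*6 + 1 = 61, q_1 = 10*1 + 0 = 10.
  i=2: a_2=10, p_2 = 10*61 + 6 = 616, q_2 = 10*10 + 1 = 101.
  i=3: a_3=8, p_3 = 8*616 + 61 = 4989, q_3 = 8*101 + 10 = 818.
  i=4: a_4=6, p_4 = 6*4989 + 616 = 30550, q_4 = 6*818 + 101 = 5009.
  i=5: a_5=10, p_5 = 10*30550 + 4989 = 310489, q_5 = 10*5009 + 818 = 50908.
  i=6: a_6=1, p_6 = 1*310489 + 30550 = 341039, q_6 = 1*50908 + 5009 = 55917.
  i=7: a_7=5, p_7 = 5*341039 + 310489 = 2015684, q_7 = 5*55917 + 50908 = 330493.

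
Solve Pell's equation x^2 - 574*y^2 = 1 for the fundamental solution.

First expand sqrt(574) as a continued fraction. With x_i = (sqrt(574) + m_i)/d_i and (m_0, d_0) = (0, 1): a_0 = floor(sqrt(574)) = 23, since 23^2 = 529 <= 574 < 576 = 24^2.
Iterate m_{i+1} = d_i*a_i - m_i, d_{i+1} = (574 - m_{i+1}^2)/d_i, a_{i+1} = floor((a_0 + m_{i+1})/d_{i+1}):
  m_1 = 1*23 - 0 = 23, d_1 = (574 - 23^2)/1 = 45/1 = 45, a_1 = floor((23 + 23)/45) = 1.
  m_2 = 45*1 - 23 = 22, d_2 = (574 - 22^2)/45 = 90/45 = 2, a_2 = floor((23 + 22)/2) = 22.
  m_3 = 2*22 - 22 = 22, d_3 = (574 - 22^2)/2 = 90/2 = 45, a_3 = floor((23 + 22)/45) = 1.
  m_4 = 45*1 - 22 = 23, d_4 = (574 - 23^2)/45 = 45/45 = 1, a_4 = floor((23 + 23)/1) = 46.
  m_5 = 1*46 - 23 = 23, d_5 = (574 - 23^2)/1 = 45/1 = 45: (m_5, d_5) = (m_1, d_1) = (23, 45), so from here the quotients repeat a_1, ..., a_4; the period length is 4.
So sqrt(574) = [23; (1, 22, 1, 46)] with period length k = 4.
k is even, so the fundamental solution of x^2 - 574y^2 = 1 is (p_{k-1}, q_{k-1}) = (p_3, q_3); compute convergents through index 3.
Convergents (p_i = a_i*p_{i-1} + p_{i-2}, q_i = a_i*q_{i-1} + q_{i-2} with p_{-2}=0, p_{-1}=1, q_{-2}=1, q_{-1}=0):
  i=0: a_0=23, p_0 = 23*1 + 0 = 23, q_0 = 23*0 + 1 = 1.
  i=1: a_1=1, p_1 = 1*23 + 1 = 24, q_1 = 1*1 + 0 = 1.
  i=2: a_2=22, p_2 = 22*24 + 23 = 551, q_2 = 22*1 + 1 = 23.
  i=3: a_3=1, p_3 = 1*551 + 24 = 575, q_3 = 1*23 + 1 = 24.
Check: 575^2 - 574*24^2 = 330625 - 330624 = 1, so (x, y) = (575, 24) solves the equation, and by the theorem it is the least positive solution.

(x, y) = (575, 24)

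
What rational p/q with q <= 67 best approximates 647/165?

149/38

Expand x = 647/165 as a continued fraction with the Euclidean algorithm:
  647 = 3*165 + 152, so a_0 = 3.
  165 = 1*152 + 13, so a_1 = 1.
  152 = 11*13 + 9, so a_2 = 11.
  13 = 1*9 + 4, so a_3 = 1.
  9 = 2*4 + 1, so a_4 = 2.
  4 = 4*1 + 0, so a_5 = 4.
so x = [3; 1, 11, 1, 2, 4].
Convergents (p_i = a_i*p_{i-1} + p_{i-2}, q_i = a_i*q_{i-1} + q_{i-2} with p_{-2}=0, p_{-1}=1, q_{-2}=1, q_{-1}=0), until the denominator exceeds 67:
  i=0: a_0=3, p_0 = 3*1 + 0 = 3, q_0 = 3*0 + 1 = 1.
  i=1: a_1=1, p_1 = 1*3 + 1 = 4, q_1 = 1*1 + 0 = 1.
  i=2: a_2=11, p_2 = 11*4 + 3 = 47, q_2 = 11*1 + 1 = 12.
  i=3: a_3=1, p_3 = 1*47 + 4 = 51, q_3 = 1*12 + 1 = 13.
  i=4: a_4=2, p_4 = 2*51 + 47 = 149, q_4 = 2*13 + 12 = 38.
  i=5: a_5=4, p_5 = 4*149 + 51 = 647, q_5 = 4*38 + 13 = 165.
q_5 = 165 > 67, so the last convergent with denominator <= 67 is p_4/q_4 = 149/38.
The closest fraction with denominator <= 67 is either p_4/q_4 or the intermediate fraction (k*p_4 + p_3)/(k*q_4 + q_3) with the largest k >= 1 whose denominator stays <= 67; these approach x as k grows, and every other convergent or intermediate fraction in range is farther away.
Largest k: floor((67 - q_3)/q_4) = floor((67 - 13)/38) = 1.
That gives (1*149 + 51)/(1*38 + 13) = 200/51.
Compare the errors: |x - 149/38| = |647*38 - 149*165|/(165*38) = 1/6270, and |x - 200/51| = |647*51 - 200*165|/(165*51) = 3/8415.
Cross-multiplying, 1*8415 = 8415 < 18810 = 3*6270, so 1/6270 is smaller: the convergent 149/38 is closer to x than 200/51.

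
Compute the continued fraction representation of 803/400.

[2; 133, 3]

Run the Euclidean algorithm on 803 and 400; the successive quotients are the partial quotients a_0, a_1, ... (each step inverts the fractional part left over by the previous one):
  803 = 2*400 + 3, so a_0 = 2.
  400 = 133*3 + 1, so a_1 = 133.
  3 = 3*1 + 0, so a_2 = 3.
The remainder reaches 0 after 3 divisions, so the expansion has 3 partial quotients, read off in order.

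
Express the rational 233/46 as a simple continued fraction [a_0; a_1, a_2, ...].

Run the Euclidean algorithm on 233 and 46; the successive quotients are the partial quotients a_0, a_1, ... (each step inverts the fractional part left over by the previous one):
  233 = 5*46 + 3, so a_0 = 5.
  46 = 15*3 + 1, so a_1 = 15.
  3 = 3*1 + 0, so a_2 = 3.
The remainder reaches 0 after 3 divisions, so the expansion has 3 partial quotients, read off in order.

[5; 15, 3]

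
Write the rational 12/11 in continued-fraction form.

[1; 11]

Run the Euclidean algorithm on 12 and 11; the successive quotients are the partial quotients a_0, a_1, ... (each step inverts the fractional part left over by the previous one):
  12 = 1*11 + 1, so a_0 = 1.
  11 = 11*1 + 0, so a_1 = 11.
The remainder reaches 0 after 2 divisions, so the expansion has 2 partial quotients, read off in order.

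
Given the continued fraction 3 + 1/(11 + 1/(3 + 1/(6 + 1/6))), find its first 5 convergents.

3/1, 34/11, 105/34, 664/215, 4089/1324

Using the convergent recurrence p_i = a_i*p_{i-1} + p_{i-2}, q_i = a_i*q_{i-1} + q_{i-2} with p_{-2}=0, p_{-1}=1, q_{-2}=1, q_{-1}=0:
  i=0: a_0=3, p_0 = 3*1 + 0 = 3, q_0 = 3*0 + 1 = 1.
  i=1: a_1=11, p_1 = 11*3 + 1 = 34, q_1 = 11*1 + 0 = 11.
  i=2: a_2=3, p_2 = 3*34 + 3 = 105, q_2 = 3*11 + 1 = 34.
  i=3: a_3=6, p_3 = 6*105 + 34 = 664, q_3 = 6*34 + 11 = 215.
  i=4: a_4=6, p_4 = 6*664 + 105 = 4089, q_4 = 6*215 + 34 = 1324.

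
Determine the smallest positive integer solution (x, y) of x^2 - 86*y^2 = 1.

(x, y) = (10405, 1122)

First expand sqrt(86) as a continued fraction. With x_i = (sqrt(86) + m_i)/d_i and (m_0, d_0) = (0, 1): a_0 = floor(sqrt(86)) = 9, since 9^2 = 81 <= 86 < 100 = 10^2.
Iterate m_{i+1} = d_i*a_i - m_i, d_{i+1} = (86 - m_{i+1}^2)/d_i, a_{i+1} = floor((a_0 + m_{i+1})/d_{i+1}):
  m_1 = 1*9 - 0 = 9, d_1 = (86 - 9^2)/1 = 5/1 = 5, a_1 = floor((9 + 9)/5) = 3.
  m_2 = 5*3 - 9 = 6, d_2 = (86 - 6^2)/5 = 50/5 = 10, a_2 = floor((9 + 6)/10) = 1.
  m_3 = 10*1 - 6 = 4, d_3 = (86 - 4^2)/10 = 70/10 = 7, a_3 = floor((9 + 4)/7) = 1.
  m_4 = 7*1 - 4 = 3, d_4 = (86 - 3^2)/7 = 77/7 = 11, a_4 = floor((9 + 3)/11) = 1.
  m_5 = 11*1 - 3 = 8, d_5 = (86 - 8^2)/11 = 22/11 = 2, a_5 = floor((9 + 8)/2) = 8.
  m_6 = 2*8 - 8 = 8, d_6 = (86 - 8^2)/2 = 22/2 = 11, a_6 = floor((9 + 8)/11) = 1.
  m_7 = 11*1 - 8 = 3, d_7 = (86 - 3^2)/11 = 77/11 = 7, a_7 = floor((9 + 3)/7) = 1.
  m_8 = 7*1 - 3 = 4, d_8 = (86 - 4^2)/7 = 70/7 = 10, a_8 = floor((9 + 4)/10) = 1.
  m_9 = 10*1 - 4 = 6, d_9 = (86 - 6^2)/10 = 50/10 = 5, a_9 = floor((9 + 6)/5) = 3.
  m_10 = 5*3 - 6 = 9, d_10 = (86 - 9^2)/5 = 5/5 = 1, a_10 = floor((9 + 9)/1) = 18.
  m_11 = 1*18 - 9 = 9, d_11 = (86 - 9^2)/1 = 5/1 = 5: (m_11, d_11) = (m_1, d_1) = (9, 5), so from here the quotients repeat a_1, ..., a_10; the period length is 10.
So sqrt(86) = [9; (3, 1, 1, 1, 8, 1, 1, 1, 3, 18)] with period length k = 10.
k is even, so the fundamental solution of x^2 - 86y^2 = 1 is (p_{k-1}, q_{k-1}) = (p_9, q_9); compute convergents through index 9.
Convergents (p_i = a_i*p_{i-1} + p_{i-2}, q_i = a_i*q_{i-1} + q_{i-2} with p_{-2}=0, p_{-1}=1, q_{-2}=1, q_{-1}=0):
  i=0: a_0=9, p_0 = 9*1 + 0 = 9, q_0 = 9*0 + 1 = 1.
  i=1: a_1=3, p_1 = 3*9 + 1 = 28, q_1 = 3*1 + 0 = 3.
  i=2: a_2=1, p_2 = 1*28 + 9 = 37, q_2 = 1*3 + 1 = 4.
  i=3: a_3=1, p_3 = 1*37 + 28 = 65, q_3 = 1*4 + 3 = 7.
  i=4: a_4=1, p_4 = 1*65 + 37 = 102, q_4 = 1*7 + 4 = 11.
  i=5: a_5=8, p_5 = 8*102 + 65 = 881, q_5 = 8*11 + 7 = 95.
  i=6: a_6=1, p_6 = 1*881 + 102 = 983, q_6 = 1*95 + 11 = 106.
  i=7: a_7=1, p_7 = 1*983 + 881 = 1864, q_7 = 1*106 + 95 = 201.
  i=8: a_8=1, p_8 = 1*1864 + 983 = 2847, q_8 = 1*201 + 106 = 307.
  i=9: a_9=3, p_9 = 3*2847 + 1864 = 10405, q_9 = 3*307 + 201 = 1122.
Check: 10405^2 - 86*1122^2 = 108264025 - 108264024 = 1, so (x, y) = (10405, 1122) solves the equation, and by the theorem it is the least positive solution.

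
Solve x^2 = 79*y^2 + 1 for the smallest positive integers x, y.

(x, y) = (80, 9)

First expand sqrt(79) as a continued fraction. With x_i = (sqrt(79) + m_i)/d_i and (m_0, d_0) = (0, 1): a_0 = floor(sqrt(79)) = 8, since 8^2 = 64 <= 79 < 81 = 9^2.
Iterate m_{i+1} = d_i*a_i - m_i, d_{i+1} = (79 - m_{i+1}^2)/d_i, a_{i+1} = floor((a_0 + m_{i+1})/d_{i+1}):
  m_1 = 1*8 - 0 = 8, d_1 = (79 - 8^2)/1 = 15/1 = 15, a_1 = floor((8 + 8)/15) = 1.
  m_2 = 15*1 - 8 = 7, d_2 = (79 - 7^2)/15 = 30/15 = 2, a_2 = floor((8 + 7)/2) = 7.
  m_3 = 2*7 - 7 = 7, d_3 = (79 - 7^2)/2 = 30/2 = 15, a_3 = floor((8 + 7)/15) = 1.
  m_4 = 15*1 - 7 = 8, d_4 = (79 - 8^2)/15 = 15/15 = 1, a_4 = floor((8 + 8)/1) = 16.
  m_5 = 1*16 - 8 = 8, d_5 = (79 - 8^2)/1 = 15/1 = 15: (m_5, d_5) = (m_1, d_1) = (8, 15), so from here the quotients repeat a_1, ..., a_4; the period length is 4.
So sqrt(79) = [8; (1, 7, 1, 16)] with period length k = 4.
k is even, so the fundamental solution of x^2 - 79y^2 = 1 is (p_{k-1}, q_{k-1}) = (p_3, q_3); compute convergents through index 3.
Convergents (p_i = a_i*p_{i-1} + p_{i-2}, q_i = a_i*q_{i-1} + q_{i-2} with p_{-2}=0, p_{-1}=1, q_{-2}=1, q_{-1}=0):
  i=0: a_0=8, p_0 = 8*1 + 0 = 8, q_0 = 8*0 + 1 = 1.
  i=1: a_1=1, p_1 = 1*8 + 1 = 9, q_1 = 1*1 + 0 = 1.
  i=2: a_2=7, p_2 = 7*9 + 8 = 71, q_2 = 7*1 + 1 = 8.
  i=3: a_3=1, p_3 = 1*71 + 9 = 80, q_3 = 1*8 + 1 = 9.
Check: 80^2 - 79*9^2 = 6400 - 6399 = 1, so (x, y) = (80, 9) solves the equation, and by the theorem it is the least positive solution.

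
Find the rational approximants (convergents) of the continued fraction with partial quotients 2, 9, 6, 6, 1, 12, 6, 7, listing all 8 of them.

2/1, 19/9, 116/55, 715/339, 831/394, 10687/5067, 64953/30796, 465358/220639

Using the convergent recurrence p_i = a_i*p_{i-1} + p_{i-2}, q_i = a_i*q_{i-1} + q_{i-2} with p_{-2}=0, p_{-1}=1, q_{-2}=1, q_{-1}=0:
  i=0: a_0=2, p_0 = 2*1 + 0 = 2, q_0 = 2*0 + 1 = 1.
  i=1: a_1=9, p_1 = 9*2 + 1 = 19, q_1 = 9*1 + 0 = 9.
  i=2: a_2=6, p_2 = 6*19 + 2 = 116, q_2 = 6*9 + 1 = 55.
  i=3: a_3=6, p_3 = 6*116 + 19 = 715, q_3 = 6*55 + 9 = 339.
  i=4: a_4=1, p_4 = 1*715 + 116 = 831, q_4 = 1*339 + 55 = 394.
  i=5: a_5=12, p_5 = 12*831 + 715 = 10687, q_5 = 12*394 + 339 = 5067.
  i=6: a_6=6, p_6 = 6*10687 + 831 = 64953, q_6 = 6*5067 + 394 = 30796.
  i=7: a_7=7, p_7 = 7*64953 + 10687 = 465358, q_7 = 7*30796 + 5067 = 220639.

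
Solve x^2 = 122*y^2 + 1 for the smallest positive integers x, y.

First expand sqrt(122) as a continued fraction. With x_i = (sqrt(122) + m_i)/d_i and (m_0, d_0) = (0, 1): a_0 = floor(sqrt(122)) = 11, since 11^2 = 121 <= 122 < 144 = 12^2.
Iterate m_{i+1} = d_i*a_i - m_i, d_{i+1} = (122 - m_{i+1}^2)/d_i, a_{i+1} = floor((a_0 + m_{i+1})/d_{i+1}):
  m_1 = 1*11 - 0 = 11, d_1 = (122 - 11^2)/1 = 1/1 = 1, a_1 = floor((11 + 11)/1) = 22.
  m_2 = 1*22 - 11 = 11, d_2 = (122 - 11^2)/1 = 1/1 = 1: (m_2, d_2) = (m_1, d_1) = (11, 1), so from here the quotient a_1 repeats; the period length is 1.
So sqrt(122) = [11; (22)] with period length k = 1.
k is odd, so (p_{k-1}, q_{k-1}) only solves x^2 - 122y^2 = -1 and the fundamental solution of x^2 - 122y^2 = 1 is (p_{2k-1}, q_{2k-1}) = (p_1, q_1); compute convergents through index 1, running through the period twice.
Convergents (p_i = a_i*p_{i-1} + p_{i-2}, q_i = a_i*q_{i-1} + q_{i-2} with p_{-2}=0, p_{-1}=1, q_{-2}=1, q_{-1}=0):
  i=0: a_0=11, p_0 = 11*1 + 0 = 11, q_0 = 11*0 + 1 = 1.
  i=1: a_1=22, p_1 = 22*11 + 1 = 243, q_1 = 22*1 + 0 = 22.
Indeed p_0^2 - 122*q_0^2 = 121 - 122 = -1, not +1.
Check: 243^2 - 122*22^2 = 59049 - 59048 = 1, so (x, y) = (243, 22) solves the equation, and by the theorem it is the least positive solution.

(x, y) = (243, 22)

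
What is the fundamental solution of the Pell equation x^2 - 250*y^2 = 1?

First expand sqrt(250) as a continued fraction. With x_i = (sqrt(250) + m_i)/d_i and (m_0, d_0) = (0, 1): a_0 = floor(sqrt(250)) = 15, since 15^2 = 225 <= 250 < 256 = 16^2.
Iterate m_{i+1} = d_i*a_i - m_i, d_{i+1} = (250 - m_{i+1}^2)/d_i, a_{i+1} = floor((a_0 + m_{i+1})/d_{i+1}):
  m_1 = 1*15 - 0 = 15, d_1 = (250 - 15^2)/1 = 25/1 = 25, a_1 = floor((15 + 15)/25) = 1.
  m_2 = 25*1 - 15 = 10, d_2 = (250 - 10^2)/25 = 150/25 = 6, a_2 = floor((15 + 10)/6) = 4.
  m_3 = 6*4 - 10 = 14, d_3 = (250 - 14^2)/6 = 54/6 = 9, a_3 = floor((15 + 14)/9) = 3.
  m_4 = 9*3 - 14 = 13, d_4 = (250 - 13^2)/9 = 81/9 = 9, a_4 = floor((15 + 13)/9) = 3.
  m_5 = 9*3 - 13 = 14, d_5 = (250 - 14^2)/9 = 54/9 = 6, a_5 = floor((15 + 14)/6) = 4.
  m_6 = 6*4 - 14 = 10, d_6 = (250 - 10^2)/6 = 150/6 = 25, a_6 = floor((15 + 10)/25) = 1.
  m_7 = 25*1 - 10 = 15, d_7 = (250 - 15^2)/25 = 25/25 = 1, a_7 = floor((15 + 15)/1) = 30.
  m_8 = 1*30 - 15 = 15, d_8 = (250 - 15^2)/1 = 25/1 = 25: (m_8, d_8) = (m_1, d_1) = (15, 25), so from here the quotients repeat a_1, ..., a_7; the period length is 7.
So sqrt(250) = [15; (1, 4, 3, 3, 4, 1, 30)] with period length k = 7.
k is odd, so (p_{k-1}, q_{k-1}) only solves x^2 - 250y^2 = -1 and the fundamental solution of x^2 - 250y^2 = 1 is (p_{2k-1}, q_{2k-1}) = (p_13, q_13); compute convergents through index 13, running through the period twice.
Convergents (p_i = a_i*p_{i-1} + p_{i-2}, q_i = a_i*q_{i-1} + q_{i-2} with p_{-2}=0, p_{-1}=1, q_{-2}=1, q_{-1}=0):
  i=0: a_0=15, p_0 = 15*1 + 0 = 15, q_0 = 15*0 + 1 = 1.
  i=1: a_1=1, p_1 = 1*15 + 1 = 16, q_1 = 1*1 + 0 = 1.
  i=2: a_2=4, p_2 = 4*16 + 15 = 79, q_2 = 4*1 + 1 = 5.
  i=3: a_3=3, p_3 = 3*79 + 16 = 253, q_3 = 3*5 + 1 = 16.
  i=4: a_4=3, p_4 = 3*253 + 79 = 838, q_4 = 3*16 + 5 = 53.
  i=5: a_5=4, p_5 = 4*838 + 253 = 3605, q_5 = 4*53 + 16 = 228.
  i=6: a_6=1, p_6 = 1*3605 + 838 = 4443, q_6 = 1*228 + 53 = 281.
  i=7: a_7=30, p_7 = 30*4443 + 3605 = 136895, q_7 = 30*281 + 228 = 8658.
  i=8: a_8=1, p_8 = 1*136895 + 4443 = 141338, q_8 = 1*8658 + 281 = 8939.
  i=9: a_9=4, p_9 = 4*141338 + 136895 = 702247, q_9 = 4*8939 + 8658 = 44414.
  i=10: a_10=3, p_10 = 3*702247 + 141338 = 2248079, q_10 = 3*44414 + 8939 = 142181.
  i=11: a_11=3, p_11 = 3*2248079 + 702247 = 7446484, q_11 = 3*142181 + 44414 = 470957.
  i=12: a_12=4, p_12 = 4*7446484 + 2248079 = 32034015, q_12 = 4*470957 + 142181 = 2026009.
  i=13: a_13=1, p_13 = 1*32034015 + 7446484 = 39480499, q_13 = 1*2026009 + 470957 = 2496966.
Indeed p_6^2 - 250*q_6^2 = 19740249 - 19740250 = -1, not +1.
Check: 39480499^2 - 250*2496966^2 = 1558709801289001 - 1558709801289000 = 1, so (x, y) = (39480499, 2496966) solves the equation, and by the theorem it is the least positive solution.

(x, y) = (39480499, 2496966)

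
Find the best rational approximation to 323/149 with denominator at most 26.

Expand x = 323/149 as a continued fraction with the Euclidean algorithm:
  323 = 2*149 + 25, so a_0 = 2.
  149 = 5*25 + 24, so a_1 = 5.
  25 = 1*24 + 1, so a_2 = 1.
  24 = 24*1 + 0, so a_3 = 24.
so x = [2; 5, 1, 24].
Convergents (p_i = a_i*p_{i-1} + p_{i-2}, q_i = a_i*q_{i-1} + q_{i-2} with p_{-2}=0, p_{-1}=1, q_{-2}=1, q_{-1}=0), until the denominator exceeds 26:
  i=0: a_0=2, p_0 = 2*1 + 0 = 2, q_0 = 2*0 + 1 = 1.
  i=1: a_1=5, p_1 = 5*2 + 1 = 11, q_1 = 5*1 + 0 = 5.
  i=2: a_2=1, p_2 = 1*11 + 2 = 13, q_2 = 1*5 + 1 = 6.
  i=3: a_3=24, p_3 = 24*13 + 11 = 323, q_3 = 24*6 + 5 = 149.
q_3 = 149 > 26, so the last convergent with denominator <= 26 is p_2/q_2 = 13/6.
The closest fraction with denominator <= 26 is either p_2/q_2 or the intermediate fraction (k*p_2 + p_1)/(k*q_2 + q_1) with the largest k >= 1 whose denominator stays <= 26; these approach x as k grows, and every other convergent or intermediate fraction in range is farther away.
Largest k: floor((26 - q_1)/q_2) = floor((26 - 5)/6) = 3.
That gives (3*13 + 11)/(3*6 + 5) = 50/23.
Compare the errors: |x - 13/6| = |323*6 - 13*149|/(149*6) = 1/894, and |x - 50/23| = |323*23 - 50*149|/(149*23) = 21/3427.
Cross-multiplying, 1*3427 = 3427 < 18774 = 21*894, so 1/894 is smaller: the convergent 13/6 is closer to x than 50/23.

13/6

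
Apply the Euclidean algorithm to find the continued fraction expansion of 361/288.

Run the Euclidean algorithm on 361 and 288; the successive quotients are the partial quotients a_0, a_1, ... (each step inverts the fractional part left over by the previous one):
  361 = 1*288 + 73, so a_0 = 1.
  288 = 3*73 + 69, so a_1 = 3.
  73 = 1*69 + 4, so a_2 = 1.
  69 = 17*4 + 1, so a_3 = 17.
  4 = 4*1 + 0, so a_4 = 4.
The remainder reaches 0 after 5 divisions, so the expansion has 5 partial quotients, read off in order.

[1; 3, 1, 17, 4]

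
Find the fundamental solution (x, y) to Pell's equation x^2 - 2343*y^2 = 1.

First expand sqrt(2343) as a continued fraction. With x_i = (sqrt(2343) + m_i)/d_i and (m_0, d_0) = (0, 1): a_0 = floor(sqrt(2343)) = 48, since 48^2 = 2304 <= 2343 < 2401 = 49^2.
Iterate m_{i+1} = d_i*a_i - m_i, d_{i+1} = (2343 - m_{i+1}^2)/d_i, a_{i+1} = floor((a_0 + m_{i+1})/d_{i+1}):
  m_1 = 1*48 - 0 = 48, d_1 = (2343 - 48^2)/1 = 39/1 = 39, a_1 = floor((48 + 48)/39) = 2.
  m_2 = 39*2 - 48 = 30, d_2 = (2343 - 30^2)/39 = 1443/39 = 37, a_2 = floor((48 + 30)/37) = 2.
  m_3 = 37*2 - 30 = 44, d_3 = (2343 - 44^2)/37 = 407/37 = 11, a_3 = floor((48 + 44)/11) = 8.
  m_4 = 11*8 - 44 = 44, d_4 = (2343 - 44^2)/11 = 407/11 = 37, a_4 = floor((48 + 44)/37) = 2.
  m_5 = 37*2 - 44 = 30, d_5 = (2343 - 30^2)/37 = 1443/37 = 39, a_5 = floor((48 + 30)/39) = 2.
  m_6 = 39*2 - 30 = 48, d_6 = (2343 - 48^2)/39 = 39/39 = 1, a_6 = floor((48 + 48)/1) = 96.
  m_7 = 1*96 - 48 = 48, d_7 = (2343 - 48^2)/1 = 39/1 = 39: (m_7, d_7) = (m_1, d_1) = (48, 39), so from here the quotients repeat a_1, ..., a_6; the period length is 6.
So sqrt(2343) = [48; (2, 2, 8, 2, 2, 96)] with period length k = 6.
k is even, so the fundamental solution of x^2 - 2343y^2 = 1 is (p_{k-1}, q_{k-1}) = (p_5, q_5); compute convergents through index 5.
Convergents (p_i = a_i*p_{i-1} + p_{i-2}, q_i = a_i*q_{i-1} + q_{i-2} with p_{-2}=0, p_{-1}=1, q_{-2}=1, q_{-1}=0):
  i=0: a_0=48, p_0 = 48*1 + 0 = 48, q_0 = 48*0 + 1 = 1.
  i=1: a_1=2, p_1 = 2*48 + 1 = 97, q_1 = 2*1 + 0 = 2.
  i=2: a_2=2, p_2 = 2*97 + 48 = 242, q_2 = 2*2 + 1 = 5.
  i=3: a_3=8, p_3 = 8*242 + 97 = 2033, q_3 = 8*5 + 2 = 42.
  i=4: a_4=2, p_4 = 2*2033 + 242 = 4308, q_4 = 2*42 + 5 = 89.
  i=5: a_5=2, p_5 = 2*4308 + 2033 = 10649, q_5 = 2*89 + 42 = 220.
Check: 10649^2 - 2343*220^2 = 113401201 - 113401200 = 1, so (x, y) = (10649, 220) solves the equation, and by the theorem it is the least positive solution.

(x, y) = (10649, 220)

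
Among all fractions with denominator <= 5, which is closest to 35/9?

19/5

Expand x = 35/9 as a continued fraction with the Euclidean algorithm:
  35 = 3*9 + 8, so a_0 = 3.
  9 = 1*8 + 1, so a_1 = 1.
  8 = 8*1 + 0, so a_2 = 8.
so x = [3; 1, 8].
Convergents (p_i = a_i*p_{i-1} + p_{i-2}, q_i = a_i*q_{i-1} + q_{i-2} with p_{-2}=0, p_{-1}=1, q_{-2}=1, q_{-1}=0), until the denominator exceeds 5:
  i=0: a_0=3, p_0 = 3*1 + 0 = 3, q_0 = 3*0 + 1 = 1.
  i=1: a_1=1, p_1 = 1*3 + 1 = 4, q_1 = 1*1 + 0 = 1.
  i=2: a_2=8, p_2 = 8*4 + 3 = 35, q_2 = 8*1 + 1 = 9.
q_2 = 9 > 5, so the last convergent with denominator <= 5 is p_1/q_1 = 4/1.
The closest fraction with denominator <= 5 is either p_1/q_1 or the intermediate fraction (k*p_1 + p_0)/(k*q_1 + q_0) with the largest k >= 1 whose denominator stays <= 5; these approach x as k grows, and every other convergent or intermediate fraction in range is farther away.
Largest k: floor((5 - q_0)/q_1) = floor((5 - 1)/1) = 4.
That gives (4*4 + 3)/(4*1 + 1) = 19/5.
Compare the errors: |x - 4/1| = |35*1 - 4*9|/(9*1) = 1/9, and |x - 19/5| = |35*5 - 19*9|/(9*5) = 4/45.
Cross-multiplying, 4*9 = 36 < 45 = 1*45, so 4/45 is smaller: the intermediate fraction 19/5 is closer to x than 4/1.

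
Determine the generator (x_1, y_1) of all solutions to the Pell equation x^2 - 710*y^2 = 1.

First expand sqrt(710) as a continued fraction. With x_i = (sqrt(710) + m_i)/d_i and (m_0, d_0) = (0, 1): a_0 = floor(sqrt(710)) = 26, since 26^2 = 676 <= 710 < 729 = 27^2.
Iterate m_{i+1} = d_i*a_i - m_i, d_{i+1} = (710 - m_{i+1}^2)/d_i, a_{i+1} = floor((a_0 + m_{i+1})/d_{i+1}):
  m_1 = 1*26 - 0 = 26, d_1 = (710 - 26^2)/1 = 34/1 = 34, a_1 = floor((26 + 26)/34) = 1.
  m_2 = 34*1 - 26 = 8, d_2 = (710 - 8^2)/34 = 646/34 = 19, a_2 = floor((26 + 8)/19) = 1.
  m_3 = 19*1 - 8 = 11, d_3 = (710 - 11^2)/19 = 589/19 = 31, a_3 = floor((26 + 11)/31) = 1.
  m_4 = 31*1 - 11 = 20, d_4 = (710 - 20^2)/31 = 310/31 = 10, a_4 = floor((26 + 20)/10) = 4.
  m_5 = 10*4 - 20 = 20, d_5 = (710 - 20^2)/10 = 310/10 = 31, a_5 = floor((26 + 20)/31) = 1.
  m_6 = 31*1 - 20 = 11, d_6 = (710 - 11^2)/31 = 589/31 = 19, a_6 = floor((26 + 11)/19) = 1.
  m_7 = 19*1 - 11 = 8, d_7 = (710 - 8^2)/19 = 646/19 = 34, a_7 = floor((26 + 8)/34) = 1.
  m_8 = 34*1 - 8 = 26, d_8 = (710 - 26^2)/34 = 34/34 = 1, a_8 = floor((26 + 26)/1) = 52.
  m_9 = 1*52 - 26 = 26, d_9 = (710 - 26^2)/1 = 34/1 = 34: (m_9, d_9) = (m_1, d_1) = (26, 34), so from here the quotients repeat a_1, ..., a_8; the period length is 8.
So sqrt(710) = [26; (1, 1, 1, 4, 1, 1, 1, 52)] with period length k = 8.
k is even, so the fundamental solution of x^2 - 710y^2 = 1 is (p_{k-1}, q_{k-1}) = (p_7, q_7); compute convergents through index 7.
Convergents (p_i = a_i*p_{i-1} + p_{i-2}, q_i = a_i*q_{i-1} + q_{i-2} with p_{-2}=0, p_{-1}=1, q_{-2}=1, q_{-1}=0):
  i=0: a_0=26, p_0 = 26*1 + 0 = 26, q_0 = 26*0 + 1 = 1.
  i=1: a_1=1, p_1 = 1*26 + 1 = 27, q_1 = 1*1 + 0 = 1.
  i=2: a_2=1, p_2 = 1*27 + 26 = 53, q_2 = 1*1 + 1 = 2.
  i=3: a_3=1, p_3 = 1*53 + 27 = 80, q_3 = 1*2 + 1 = 3.
  i=4: a_4=4, p_4 = 4*80 + 53 = 373, q_4 = 4*3 + 2 = 14.
  i=5: a_5=1, p_5 = 1*373 + 80 = 453, q_5 = 1*14 + 3 = 17.
  i=6: a_6=1, p_6 = 1*453 + 373 = 826, q_6 = 1*17 + 14 = 31.
  i=7: a_7=1, p_7 = 1*826 + 453 = 1279, q_7 = 1*31 + 17 = 48.
Check: 1279^2 - 710*48^2 = 1635841 - 1635840 = 1, so (x, y) = (1279, 48) solves the equation, and by the theorem it is the least positive solution.

(x, y) = (1279, 48)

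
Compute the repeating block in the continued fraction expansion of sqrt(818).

[28; (1, 1, 1, 1, 56)]

Write x_i = (sqrt(818) + m_i)/d_i with (m_0, d_0) = (0, 1). a_0 = floor(sqrt(818)) = 28, since 28^2 = 784 <= 818 < 841 = 29^2.
Iterate m_{i+1} = d_i*a_i - m_i, d_{i+1} = (818 - m_{i+1}^2)/d_i, a_{i+1} = floor((a_0 + m_{i+1})/d_{i+1}):
  m_1 = 1*28 - 0 = 28, d_1 = (818 - 28^2)/1 = 34/1 = 34, a_1 = floor((28 + 28)/34) = 1.
  m_2 = 34*1 - 28 = 6, d_2 = (818 - 6^2)/34 = 782/34 = 23, a_2 = floor((28 + 6)/23) = 1.
  m_3 = 23*1 - 6 = 17, d_3 = (818 - 17^2)/23 = 529/23 = 23, a_3 = floor((28 + 17)/23) = 1.
  m_4 = 23*1 - 17 = 6, d_4 = (818 - 6^2)/23 = 782/23 = 34, a_4 = floor((28 + 6)/34) = 1.
  m_5 = 34*1 - 6 = 28, d_5 = (818 - 28^2)/34 = 34/34 = 1, a_5 = floor((28 + 28)/1) = 56.
  m_6 = 1*56 - 28 = 28, d_6 = (818 - 28^2)/1 = 34/1 = 34: (m_6, d_6) = (m_1, d_1) = (28, 34), so from here the quotients repeat a_1, ..., a_5; the period length is 5.
Hence the expansion of sqrt(818) is a_0 = 28 followed by the repeating block 1, 1, 1, 1, 56 (period 5).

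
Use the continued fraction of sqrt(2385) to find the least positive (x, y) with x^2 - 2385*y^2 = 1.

First expand sqrt(2385) as a continued fraction. With x_i = (sqrt(2385) + m_i)/d_i and (m_0, d_0) = (0, 1): a_0 = floor(sqrt(2385)) = 48, since 48^2 = 2304 <= 2385 < 2401 = 49^2.
Iterate m_{i+1} = d_i*a_i - m_i, d_{i+1} = (2385 - m_{i+1}^2)/d_i, a_{i+1} = floor((a_0 + m_{i+1})/d_{i+1}):
  m_1 = 1*48 - 0 = 48, d_1 = (2385 - 48^2)/1 = 81/1 = 81, a_1 = floor((48 + 48)/81) = 1.
  m_2 = 81*1 - 48 = 33, d_2 = (2385 - 33^2)/81 = 1296/81 = 16, a_2 = floor((48 + 33)/16) = 5.
  m_3 = 16*5 - 33 = 47, d_3 = (2385 - 47^2)/16 = 176/16 = 11, a_3 = floor((48 + 47)/11) = 8.
  m_4 = 11*8 - 47 = 41, d_4 = (2385 - 41^2)/11 = 704/11 = 64, a_4 = floor((48 + 41)/64) = 1.
  m_5 = 64*1 - 41 = 23, d_5 = (2385 - 23^2)/64 = 1856/64 = 29, a_5 = floor((48 + 23)/29) = 2.
  m_6 = 29*2 - 23 = 35, d_6 = (2385 - 35^2)/29 = 1160/29 = 40, a_6 = floor((48 + 35)/40) = 2.
  m_7 = 40*2 - 35 = 45, d_7 = (2385 - 45^2)/40 = 360/40 = 9, a_7 = floor((48 + 45)/9) = 10.
  m_8 = 9*10 - 45 = 45, d_8 = (2385 - 45^2)/9 = 360/9 = 40, a_8 = floor((48 + 45)/40) = 2.
  m_9 = 40*2 - 45 = 35, d_9 = (2385 - 35^2)/40 = 1160/40 = 29, a_9 = floor((48 + 35)/29) = 2.
  m_10 = 29*2 - 35 = 23, d_10 = (2385 - 23^2)/29 = 1856/29 = 64, a_10 = floor((48 + 23)/64) = 1.
  m_11 = 64*1 - 23 = 41, d_11 = (2385 - 41^2)/64 = 704/64 = 11, a_11 = floor((48 + 41)/11) = 8.
  m_12 = 11*8 - 41 = 47, d_12 = (2385 - 47^2)/11 = 176/11 = 16, a_12 = floor((48 + 47)/16) = 5.
  m_13 = 16*5 - 47 = 33, d_13 = (2385 - 33^2)/16 = 1296/16 = 81, a_13 = floor((48 + 33)/81) = 1.
  m_14 = 81*1 - 33 = 48, d_14 = (2385 - 48^2)/81 = 81/81 = 1, a_14 = floor((48 + 48)/1) = 96.
  m_15 = 1*96 - 48 = 48, d_15 = (2385 - 48^2)/1 = 81/1 = 81: (m_15, d_15) = (m_1, d_1) = (48, 81), so from here the quotients repeat a_1, ..., a_14; the period length is 14.
So sqrt(2385) = [48; (1, 5, 8, 1, 2, 2, 10, 2, 2, 1, 8, 5, 1, 96)] with period length k = 14.
k is even, so the fundamental solution of x^2 - 2385y^2 = 1 is (p_{k-1}, q_{k-1}) = (p_13, q_13); compute convergents through index 13.
Convergents (p_i = a_i*p_{i-1} + p_{i-2}, q_i = a_i*q_{i-1} + q_{i-2} with p_{-2}=0, p_{-1}=1, q_{-2}=1, q_{-1}=0):
  i=0: a_0=48, p_0 = 48*1 + 0 = 48, q_0 = 48*0 + 1 = 1.
  i=1: a_1=1, p_1 = 1*48 + 1 = 49, q_1 = 1*1 + 0 = 1.
  i=2: a_2=5, p_2 = 5*49 + 48 = 293, q_2 = 5*1 + 1 = 6.
  i=3: a_3=8, p_3 = 8*293 + 49 = 2393, q_3 = 8*6 + 1 = 49.
  i=4: a_4=1, p_4 = 1*2393 + 293 = 2686, q_4 = 1*49 + 6 = 55.
  i=5: a_5=2, p_5 = 2*2686 + 2393 = 7765, q_5 = 2*55 + 49 = 159.
  i=6: a_6=2, p_6 = 2*7765 + 2686 = 18216, q_6 = 2*159 + 55 = 373.
  i=7: a_7=10, p_7 = 10*18216 + 7765 = 189925, q_7 = 10*373 + 159 = 3889.
  i=8: a_8=2, p_8 = 2*189925 + 18216 = 398066, q_8 = 2*3889 + 373 = 8151.
  i=9: a_9=2, p_9 = 2*398066 + 189925 = 986057, q_9 = 2*8151 + 3889 = 20191.
  i=10: a_10=1, p_10 = 1*986057 + 398066 = 1384123, q_10 = 1*20191 + 8151 = 28342.
  i=11: a_11=8, p_11 = 8*1384123 + 986057 = 12059041, q_11 = 8*28342 + 20191 = 246927.
  i=12: a_12=5, p_12 = 5*12059041 + 1384123 = 61679328, q_12 = 5*246927 + 28342 = 1262977.
  i=13: a_13=1, p_13 = 1*61679328 + 12059041 = 73738369, q_13 = 1*1262977 + 246927 = 1509904.
Check: 73738369^2 - 2385*1509904^2 = 5437347062780161 - 5437347062780160 = 1, so (x, y) = (73738369, 1509904) solves the equation, and by the theorem it is the least positive solution.

(x, y) = (73738369, 1509904)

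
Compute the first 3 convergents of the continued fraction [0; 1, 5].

0/1, 1/1, 5/6

Using the convergent recurrence p_i = a_i*p_{i-1} + p_{i-2}, q_i = a_i*q_{i-1} + q_{i-2} with p_{-2}=0, p_{-1}=1, q_{-2}=1, q_{-1}=0:
  i=0: a_0=0, p_0 = 0*1 + 0 = 0, q_0 = 0*0 + 1 = 1.
  i=1: a_1=1, p_1 = 1*0 + 1 = 1, q_1 = 1*1 + 0 = 1.
  i=2: a_2=5, p_2 = 5*1 + 0 = 5, q_2 = 5*1 + 1 = 6.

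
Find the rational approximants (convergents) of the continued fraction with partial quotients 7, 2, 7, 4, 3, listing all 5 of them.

7/1, 15/2, 112/15, 463/62, 1501/201

Using the convergent recurrence p_i = a_i*p_{i-1} + p_{i-2}, q_i = a_i*q_{i-1} + q_{i-2} with p_{-2}=0, p_{-1}=1, q_{-2}=1, q_{-1}=0:
  i=0: a_0=7, p_0 = 7*1 + 0 = 7, q_0 = 7*0 + 1 = 1.
  i=1: a_1=2, p_1 = 2*7 + 1 = 15, q_1 = 2*1 + 0 = 2.
  i=2: a_2=7, p_2 = 7*15 + 7 = 112, q_2 = 7*2 + 1 = 15.
  i=3: a_3=4, p_3 = 4*112 + 15 = 463, q_3 = 4*15 + 2 = 62.
  i=4: a_4=3, p_4 = 3*463 + 112 = 1501, q_4 = 3*62 + 15 = 201.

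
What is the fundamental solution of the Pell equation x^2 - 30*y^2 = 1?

First expand sqrt(30) as a continued fraction. With x_i = (sqrt(30) + m_i)/d_i and (m_0, d_0) = (0, 1): a_0 = floor(sqrt(30)) = 5, since 5^2 = 25 <= 30 < 36 = 6^2.
Iterate m_{i+1} = d_i*a_i - m_i, d_{i+1} = (30 - m_{i+1}^2)/d_i, a_{i+1} = floor((a_0 + m_{i+1})/d_{i+1}):
  m_1 = 1*5 - 0 = 5, d_1 = (30 - 5^2)/1 = 5/1 = 5, a_1 = floor((5 + 5)/5) = 2.
  m_2 = 5*2 - 5 = 5, d_2 = (30 - 5^2)/5 = 5/5 = 1, a_2 = floor((5 + 5)/1) = 10.
  m_3 = 1*10 - 5 = 5, d_3 = (30 - 5^2)/1 = 5/1 = 5: (m_3, d_3) = (m_1, d_1) = (5, 5), so from here the quotients repeat a_1, a_2; the period length is 2.
So sqrt(30) = [5; (2, 10)] with period length k = 2.
k is even, so the fundamental solution of x^2 - 30y^2 = 1 is (p_{k-1}, q_{k-1}) = (p_1, q_1); compute convergents through index 1.
Convergents (p_i = a_i*p_{i-1} + p_{i-2}, q_i = a_i*q_{i-1} + q_{i-2} with p_{-2}=0, p_{-1}=1, q_{-2}=1, q_{-1}=0):
  i=0: a_0=5, p_0 = 5*1 + 0 = 5, q_0 = 5*0 + 1 = 1.
  i=1: a_1=2, p_1 = 2*5 + 1 = 11, q_1 = 2*1 + 0 = 2.
Check: 11^2 - 30*2^2 = 121 - 120 = 1, so (x, y) = (11, 2) solves the equation, and by the theorem it is the least positive solution.

(x, y) = (11, 2)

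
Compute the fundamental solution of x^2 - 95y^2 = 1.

First expand sqrt(95) as a continued fraction. With x_i = (sqrt(95) + m_i)/d_i and (m_0, d_0) = (0, 1): a_0 = floor(sqrt(95)) = 9, since 9^2 = 81 <= 95 < 100 = 10^2.
Iterate m_{i+1} = d_i*a_i - m_i, d_{i+1} = (95 - m_{i+1}^2)/d_i, a_{i+1} = floor((a_0 + m_{i+1})/d_{i+1}):
  m_1 = 1*9 - 0 = 9, d_1 = (95 - 9^2)/1 = 14/1 = 14, a_1 = floor((9 + 9)/14) = 1.
  m_2 = 14*1 - 9 = 5, d_2 = (95 - 5^2)/14 = 70/14 = 5, a_2 = floor((9 + 5)/5) = 2.
  m_3 = 5*2 - 5 = 5, d_3 = (95 - 5^2)/5 = 70/5 = 14, a_3 = floor((9 + 5)/14) = 1.
  m_4 = 14*1 - 5 = 9, d_4 = (95 - 9^2)/14 = 14/14 = 1, a_4 = floor((9 + 9)/1) = 18.
  m_5 = 1*18 - 9 = 9, d_5 = (95 - 9^2)/1 = 14/1 = 14: (m_5, d_5) = (m_1, d_1) = (9, 14), so from here the quotients repeat a_1, ..., a_4; the period length is 4.
So sqrt(95) = [9; (1, 2, 1, 18)] with period length k = 4.
k is even, so the fundamental solution of x^2 - 95y^2 = 1 is (p_{k-1}, q_{k-1}) = (p_3, q_3); compute convergents through index 3.
Convergents (p_i = a_i*p_{i-1} + p_{i-2}, q_i = a_i*q_{i-1} + q_{i-2} with p_{-2}=0, p_{-1}=1, q_{-2}=1, q_{-1}=0):
  i=0: a_0=9, p_0 = 9*1 + 0 = 9, q_0 = 9*0 + 1 = 1.
  i=1: a_1=1, p_1 = 1*9 + 1 = 10, q_1 = 1*1 + 0 = 1.
  i=2: a_2=2, p_2 = 2*10 + 9 = 29, q_2 = 2*1 + 1 = 3.
  i=3: a_3=1, p_3 = 1*29 + 10 = 39, q_3 = 1*3 + 1 = 4.
Check: 39^2 - 95*4^2 = 1521 - 1520 = 1, so (x, y) = (39, 4) solves the equation, and by the theorem it is the least positive solution.

(x, y) = (39, 4)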